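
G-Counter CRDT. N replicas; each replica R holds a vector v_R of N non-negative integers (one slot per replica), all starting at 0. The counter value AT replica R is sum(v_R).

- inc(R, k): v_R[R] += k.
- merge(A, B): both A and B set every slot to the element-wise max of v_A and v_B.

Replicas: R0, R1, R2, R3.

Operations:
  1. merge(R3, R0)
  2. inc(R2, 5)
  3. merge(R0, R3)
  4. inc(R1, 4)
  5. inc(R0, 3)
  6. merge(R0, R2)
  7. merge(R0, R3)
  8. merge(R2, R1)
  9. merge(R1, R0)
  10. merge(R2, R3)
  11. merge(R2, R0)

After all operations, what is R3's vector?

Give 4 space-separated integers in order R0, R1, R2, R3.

Answer: 3 4 5 0

Derivation:
Op 1: merge R3<->R0 -> R3=(0,0,0,0) R0=(0,0,0,0)
Op 2: inc R2 by 5 -> R2=(0,0,5,0) value=5
Op 3: merge R0<->R3 -> R0=(0,0,0,0) R3=(0,0,0,0)
Op 4: inc R1 by 4 -> R1=(0,4,0,0) value=4
Op 5: inc R0 by 3 -> R0=(3,0,0,0) value=3
Op 6: merge R0<->R2 -> R0=(3,0,5,0) R2=(3,0,5,0)
Op 7: merge R0<->R3 -> R0=(3,0,5,0) R3=(3,0,5,0)
Op 8: merge R2<->R1 -> R2=(3,4,5,0) R1=(3,4,5,0)
Op 9: merge R1<->R0 -> R1=(3,4,5,0) R0=(3,4,5,0)
Op 10: merge R2<->R3 -> R2=(3,4,5,0) R3=(3,4,5,0)
Op 11: merge R2<->R0 -> R2=(3,4,5,0) R0=(3,4,5,0)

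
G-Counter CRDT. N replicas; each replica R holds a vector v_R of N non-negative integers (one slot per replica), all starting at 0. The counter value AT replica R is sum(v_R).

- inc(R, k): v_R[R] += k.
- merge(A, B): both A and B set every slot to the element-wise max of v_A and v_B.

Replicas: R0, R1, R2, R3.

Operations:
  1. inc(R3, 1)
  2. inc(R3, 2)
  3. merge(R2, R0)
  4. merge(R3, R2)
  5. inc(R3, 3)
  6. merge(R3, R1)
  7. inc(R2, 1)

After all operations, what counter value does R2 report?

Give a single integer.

Op 1: inc R3 by 1 -> R3=(0,0,0,1) value=1
Op 2: inc R3 by 2 -> R3=(0,0,0,3) value=3
Op 3: merge R2<->R0 -> R2=(0,0,0,0) R0=(0,0,0,0)
Op 4: merge R3<->R2 -> R3=(0,0,0,3) R2=(0,0,0,3)
Op 5: inc R3 by 3 -> R3=(0,0,0,6) value=6
Op 6: merge R3<->R1 -> R3=(0,0,0,6) R1=(0,0,0,6)
Op 7: inc R2 by 1 -> R2=(0,0,1,3) value=4

Answer: 4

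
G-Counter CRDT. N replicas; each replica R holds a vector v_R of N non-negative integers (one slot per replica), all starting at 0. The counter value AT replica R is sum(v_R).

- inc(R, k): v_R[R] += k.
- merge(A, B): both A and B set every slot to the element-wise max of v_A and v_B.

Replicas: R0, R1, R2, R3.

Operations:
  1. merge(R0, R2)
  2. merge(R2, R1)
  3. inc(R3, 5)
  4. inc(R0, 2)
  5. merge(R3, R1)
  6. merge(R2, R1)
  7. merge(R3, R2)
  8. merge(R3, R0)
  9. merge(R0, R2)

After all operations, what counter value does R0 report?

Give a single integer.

Answer: 7

Derivation:
Op 1: merge R0<->R2 -> R0=(0,0,0,0) R2=(0,0,0,0)
Op 2: merge R2<->R1 -> R2=(0,0,0,0) R1=(0,0,0,0)
Op 3: inc R3 by 5 -> R3=(0,0,0,5) value=5
Op 4: inc R0 by 2 -> R0=(2,0,0,0) value=2
Op 5: merge R3<->R1 -> R3=(0,0,0,5) R1=(0,0,0,5)
Op 6: merge R2<->R1 -> R2=(0,0,0,5) R1=(0,0,0,5)
Op 7: merge R3<->R2 -> R3=(0,0,0,5) R2=(0,0,0,5)
Op 8: merge R3<->R0 -> R3=(2,0,0,5) R0=(2,0,0,5)
Op 9: merge R0<->R2 -> R0=(2,0,0,5) R2=(2,0,0,5)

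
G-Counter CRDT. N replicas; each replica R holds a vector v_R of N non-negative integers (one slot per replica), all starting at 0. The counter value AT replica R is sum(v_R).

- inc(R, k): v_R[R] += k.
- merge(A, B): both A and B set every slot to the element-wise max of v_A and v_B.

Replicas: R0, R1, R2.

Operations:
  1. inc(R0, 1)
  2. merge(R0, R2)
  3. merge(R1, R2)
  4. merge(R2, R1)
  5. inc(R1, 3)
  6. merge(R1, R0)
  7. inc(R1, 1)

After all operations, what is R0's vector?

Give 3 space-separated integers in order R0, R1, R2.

Op 1: inc R0 by 1 -> R0=(1,0,0) value=1
Op 2: merge R0<->R2 -> R0=(1,0,0) R2=(1,0,0)
Op 3: merge R1<->R2 -> R1=(1,0,0) R2=(1,0,0)
Op 4: merge R2<->R1 -> R2=(1,0,0) R1=(1,0,0)
Op 5: inc R1 by 3 -> R1=(1,3,0) value=4
Op 6: merge R1<->R0 -> R1=(1,3,0) R0=(1,3,0)
Op 7: inc R1 by 1 -> R1=(1,4,0) value=5

Answer: 1 3 0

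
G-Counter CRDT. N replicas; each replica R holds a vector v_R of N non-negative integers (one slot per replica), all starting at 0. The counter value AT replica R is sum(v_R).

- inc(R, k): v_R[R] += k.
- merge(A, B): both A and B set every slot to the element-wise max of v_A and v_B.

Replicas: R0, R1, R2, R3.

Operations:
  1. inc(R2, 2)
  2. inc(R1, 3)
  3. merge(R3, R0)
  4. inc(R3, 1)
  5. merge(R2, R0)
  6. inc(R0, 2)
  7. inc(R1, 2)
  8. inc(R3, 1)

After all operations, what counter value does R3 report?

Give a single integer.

Answer: 2

Derivation:
Op 1: inc R2 by 2 -> R2=(0,0,2,0) value=2
Op 2: inc R1 by 3 -> R1=(0,3,0,0) value=3
Op 3: merge R3<->R0 -> R3=(0,0,0,0) R0=(0,0,0,0)
Op 4: inc R3 by 1 -> R3=(0,0,0,1) value=1
Op 5: merge R2<->R0 -> R2=(0,0,2,0) R0=(0,0,2,0)
Op 6: inc R0 by 2 -> R0=(2,0,2,0) value=4
Op 7: inc R1 by 2 -> R1=(0,5,0,0) value=5
Op 8: inc R3 by 1 -> R3=(0,0,0,2) value=2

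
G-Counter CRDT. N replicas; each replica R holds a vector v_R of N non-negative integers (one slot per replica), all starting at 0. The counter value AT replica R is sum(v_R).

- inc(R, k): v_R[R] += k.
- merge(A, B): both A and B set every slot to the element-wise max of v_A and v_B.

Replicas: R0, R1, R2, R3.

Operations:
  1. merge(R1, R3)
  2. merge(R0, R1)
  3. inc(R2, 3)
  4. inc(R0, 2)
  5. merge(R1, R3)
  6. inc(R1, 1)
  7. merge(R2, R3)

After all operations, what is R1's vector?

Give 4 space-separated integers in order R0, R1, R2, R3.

Op 1: merge R1<->R3 -> R1=(0,0,0,0) R3=(0,0,0,0)
Op 2: merge R0<->R1 -> R0=(0,0,0,0) R1=(0,0,0,0)
Op 3: inc R2 by 3 -> R2=(0,0,3,0) value=3
Op 4: inc R0 by 2 -> R0=(2,0,0,0) value=2
Op 5: merge R1<->R3 -> R1=(0,0,0,0) R3=(0,0,0,0)
Op 6: inc R1 by 1 -> R1=(0,1,0,0) value=1
Op 7: merge R2<->R3 -> R2=(0,0,3,0) R3=(0,0,3,0)

Answer: 0 1 0 0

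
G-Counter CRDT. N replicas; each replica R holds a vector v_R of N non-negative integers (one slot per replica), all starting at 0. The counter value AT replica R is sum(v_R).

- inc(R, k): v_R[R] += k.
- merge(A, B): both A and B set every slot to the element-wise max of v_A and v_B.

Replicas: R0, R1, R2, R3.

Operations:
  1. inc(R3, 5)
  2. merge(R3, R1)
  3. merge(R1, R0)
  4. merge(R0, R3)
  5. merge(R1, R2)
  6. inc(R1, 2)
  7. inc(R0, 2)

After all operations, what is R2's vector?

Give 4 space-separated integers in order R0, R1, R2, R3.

Op 1: inc R3 by 5 -> R3=(0,0,0,5) value=5
Op 2: merge R3<->R1 -> R3=(0,0,0,5) R1=(0,0,0,5)
Op 3: merge R1<->R0 -> R1=(0,0,0,5) R0=(0,0,0,5)
Op 4: merge R0<->R3 -> R0=(0,0,0,5) R3=(0,0,0,5)
Op 5: merge R1<->R2 -> R1=(0,0,0,5) R2=(0,0,0,5)
Op 6: inc R1 by 2 -> R1=(0,2,0,5) value=7
Op 7: inc R0 by 2 -> R0=(2,0,0,5) value=7

Answer: 0 0 0 5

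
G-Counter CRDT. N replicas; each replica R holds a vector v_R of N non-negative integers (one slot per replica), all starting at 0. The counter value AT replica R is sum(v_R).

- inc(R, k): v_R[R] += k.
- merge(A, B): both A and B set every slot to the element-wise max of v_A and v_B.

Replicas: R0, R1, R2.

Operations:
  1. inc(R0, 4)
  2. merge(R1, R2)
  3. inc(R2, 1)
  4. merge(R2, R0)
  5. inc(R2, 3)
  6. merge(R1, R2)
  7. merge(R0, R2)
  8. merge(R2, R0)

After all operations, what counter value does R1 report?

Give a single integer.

Op 1: inc R0 by 4 -> R0=(4,0,0) value=4
Op 2: merge R1<->R2 -> R1=(0,0,0) R2=(0,0,0)
Op 3: inc R2 by 1 -> R2=(0,0,1) value=1
Op 4: merge R2<->R0 -> R2=(4,0,1) R0=(4,0,1)
Op 5: inc R2 by 3 -> R2=(4,0,4) value=8
Op 6: merge R1<->R2 -> R1=(4,0,4) R2=(4,0,4)
Op 7: merge R0<->R2 -> R0=(4,0,4) R2=(4,0,4)
Op 8: merge R2<->R0 -> R2=(4,0,4) R0=(4,0,4)

Answer: 8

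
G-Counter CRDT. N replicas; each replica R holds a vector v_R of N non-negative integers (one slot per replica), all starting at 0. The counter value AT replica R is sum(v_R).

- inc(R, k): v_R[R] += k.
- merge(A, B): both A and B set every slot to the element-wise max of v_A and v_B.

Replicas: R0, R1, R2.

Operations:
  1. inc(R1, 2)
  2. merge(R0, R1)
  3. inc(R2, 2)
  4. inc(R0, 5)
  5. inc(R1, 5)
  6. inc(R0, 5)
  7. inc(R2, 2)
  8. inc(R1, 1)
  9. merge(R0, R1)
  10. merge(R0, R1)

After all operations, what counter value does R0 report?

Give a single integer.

Op 1: inc R1 by 2 -> R1=(0,2,0) value=2
Op 2: merge R0<->R1 -> R0=(0,2,0) R1=(0,2,0)
Op 3: inc R2 by 2 -> R2=(0,0,2) value=2
Op 4: inc R0 by 5 -> R0=(5,2,0) value=7
Op 5: inc R1 by 5 -> R1=(0,7,0) value=7
Op 6: inc R0 by 5 -> R0=(10,2,0) value=12
Op 7: inc R2 by 2 -> R2=(0,0,4) value=4
Op 8: inc R1 by 1 -> R1=(0,8,0) value=8
Op 9: merge R0<->R1 -> R0=(10,8,0) R1=(10,8,0)
Op 10: merge R0<->R1 -> R0=(10,8,0) R1=(10,8,0)

Answer: 18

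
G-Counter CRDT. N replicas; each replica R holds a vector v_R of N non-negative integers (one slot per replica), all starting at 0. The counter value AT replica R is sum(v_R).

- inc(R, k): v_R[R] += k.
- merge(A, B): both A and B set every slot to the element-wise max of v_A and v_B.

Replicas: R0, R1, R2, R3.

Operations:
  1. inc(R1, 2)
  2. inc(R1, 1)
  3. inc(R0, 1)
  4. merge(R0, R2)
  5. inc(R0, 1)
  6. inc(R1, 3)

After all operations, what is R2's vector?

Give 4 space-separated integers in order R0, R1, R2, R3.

Answer: 1 0 0 0

Derivation:
Op 1: inc R1 by 2 -> R1=(0,2,0,0) value=2
Op 2: inc R1 by 1 -> R1=(0,3,0,0) value=3
Op 3: inc R0 by 1 -> R0=(1,0,0,0) value=1
Op 4: merge R0<->R2 -> R0=(1,0,0,0) R2=(1,0,0,0)
Op 5: inc R0 by 1 -> R0=(2,0,0,0) value=2
Op 6: inc R1 by 3 -> R1=(0,6,0,0) value=6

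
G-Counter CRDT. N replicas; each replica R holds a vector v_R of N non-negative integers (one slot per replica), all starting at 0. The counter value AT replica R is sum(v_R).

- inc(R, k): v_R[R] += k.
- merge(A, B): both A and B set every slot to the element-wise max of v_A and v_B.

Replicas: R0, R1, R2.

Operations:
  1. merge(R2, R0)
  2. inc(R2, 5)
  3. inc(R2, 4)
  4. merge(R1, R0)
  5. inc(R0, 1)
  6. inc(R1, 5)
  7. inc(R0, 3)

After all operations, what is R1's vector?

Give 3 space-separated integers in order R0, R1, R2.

Op 1: merge R2<->R0 -> R2=(0,0,0) R0=(0,0,0)
Op 2: inc R2 by 5 -> R2=(0,0,5) value=5
Op 3: inc R2 by 4 -> R2=(0,0,9) value=9
Op 4: merge R1<->R0 -> R1=(0,0,0) R0=(0,0,0)
Op 5: inc R0 by 1 -> R0=(1,0,0) value=1
Op 6: inc R1 by 5 -> R1=(0,5,0) value=5
Op 7: inc R0 by 3 -> R0=(4,0,0) value=4

Answer: 0 5 0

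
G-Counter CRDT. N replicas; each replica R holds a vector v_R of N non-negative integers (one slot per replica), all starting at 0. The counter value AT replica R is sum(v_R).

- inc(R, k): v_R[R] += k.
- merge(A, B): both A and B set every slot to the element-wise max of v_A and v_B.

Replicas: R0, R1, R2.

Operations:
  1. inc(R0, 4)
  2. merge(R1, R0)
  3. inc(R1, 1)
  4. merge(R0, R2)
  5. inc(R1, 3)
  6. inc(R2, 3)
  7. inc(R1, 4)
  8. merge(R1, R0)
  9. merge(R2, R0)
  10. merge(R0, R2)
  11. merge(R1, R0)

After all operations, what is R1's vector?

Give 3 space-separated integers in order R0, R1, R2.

Op 1: inc R0 by 4 -> R0=(4,0,0) value=4
Op 2: merge R1<->R0 -> R1=(4,0,0) R0=(4,0,0)
Op 3: inc R1 by 1 -> R1=(4,1,0) value=5
Op 4: merge R0<->R2 -> R0=(4,0,0) R2=(4,0,0)
Op 5: inc R1 by 3 -> R1=(4,4,0) value=8
Op 6: inc R2 by 3 -> R2=(4,0,3) value=7
Op 7: inc R1 by 4 -> R1=(4,8,0) value=12
Op 8: merge R1<->R0 -> R1=(4,8,0) R0=(4,8,0)
Op 9: merge R2<->R0 -> R2=(4,8,3) R0=(4,8,3)
Op 10: merge R0<->R2 -> R0=(4,8,3) R2=(4,8,3)
Op 11: merge R1<->R0 -> R1=(4,8,3) R0=(4,8,3)

Answer: 4 8 3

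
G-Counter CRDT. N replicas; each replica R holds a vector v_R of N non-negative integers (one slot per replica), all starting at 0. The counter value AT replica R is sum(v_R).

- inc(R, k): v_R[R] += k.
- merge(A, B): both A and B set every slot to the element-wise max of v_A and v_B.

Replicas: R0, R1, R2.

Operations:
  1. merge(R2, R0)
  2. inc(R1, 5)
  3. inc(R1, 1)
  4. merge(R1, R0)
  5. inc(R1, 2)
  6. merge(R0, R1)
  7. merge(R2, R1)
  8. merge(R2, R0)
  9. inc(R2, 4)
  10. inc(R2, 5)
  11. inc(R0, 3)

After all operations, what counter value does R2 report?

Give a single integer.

Op 1: merge R2<->R0 -> R2=(0,0,0) R0=(0,0,0)
Op 2: inc R1 by 5 -> R1=(0,5,0) value=5
Op 3: inc R1 by 1 -> R1=(0,6,0) value=6
Op 4: merge R1<->R0 -> R1=(0,6,0) R0=(0,6,0)
Op 5: inc R1 by 2 -> R1=(0,8,0) value=8
Op 6: merge R0<->R1 -> R0=(0,8,0) R1=(0,8,0)
Op 7: merge R2<->R1 -> R2=(0,8,0) R1=(0,8,0)
Op 8: merge R2<->R0 -> R2=(0,8,0) R0=(0,8,0)
Op 9: inc R2 by 4 -> R2=(0,8,4) value=12
Op 10: inc R2 by 5 -> R2=(0,8,9) value=17
Op 11: inc R0 by 3 -> R0=(3,8,0) value=11

Answer: 17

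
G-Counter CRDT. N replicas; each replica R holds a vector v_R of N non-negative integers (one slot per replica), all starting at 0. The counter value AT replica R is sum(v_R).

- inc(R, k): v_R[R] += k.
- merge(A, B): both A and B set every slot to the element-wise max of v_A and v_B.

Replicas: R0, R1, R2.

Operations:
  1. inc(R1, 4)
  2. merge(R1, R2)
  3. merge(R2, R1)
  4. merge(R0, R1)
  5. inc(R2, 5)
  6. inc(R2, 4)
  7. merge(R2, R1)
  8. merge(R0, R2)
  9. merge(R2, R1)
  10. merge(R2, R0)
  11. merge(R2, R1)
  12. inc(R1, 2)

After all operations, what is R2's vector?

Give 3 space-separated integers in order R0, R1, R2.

Answer: 0 4 9

Derivation:
Op 1: inc R1 by 4 -> R1=(0,4,0) value=4
Op 2: merge R1<->R2 -> R1=(0,4,0) R2=(0,4,0)
Op 3: merge R2<->R1 -> R2=(0,4,0) R1=(0,4,0)
Op 4: merge R0<->R1 -> R0=(0,4,0) R1=(0,4,0)
Op 5: inc R2 by 5 -> R2=(0,4,5) value=9
Op 6: inc R2 by 4 -> R2=(0,4,9) value=13
Op 7: merge R2<->R1 -> R2=(0,4,9) R1=(0,4,9)
Op 8: merge R0<->R2 -> R0=(0,4,9) R2=(0,4,9)
Op 9: merge R2<->R1 -> R2=(0,4,9) R1=(0,4,9)
Op 10: merge R2<->R0 -> R2=(0,4,9) R0=(0,4,9)
Op 11: merge R2<->R1 -> R2=(0,4,9) R1=(0,4,9)
Op 12: inc R1 by 2 -> R1=(0,6,9) value=15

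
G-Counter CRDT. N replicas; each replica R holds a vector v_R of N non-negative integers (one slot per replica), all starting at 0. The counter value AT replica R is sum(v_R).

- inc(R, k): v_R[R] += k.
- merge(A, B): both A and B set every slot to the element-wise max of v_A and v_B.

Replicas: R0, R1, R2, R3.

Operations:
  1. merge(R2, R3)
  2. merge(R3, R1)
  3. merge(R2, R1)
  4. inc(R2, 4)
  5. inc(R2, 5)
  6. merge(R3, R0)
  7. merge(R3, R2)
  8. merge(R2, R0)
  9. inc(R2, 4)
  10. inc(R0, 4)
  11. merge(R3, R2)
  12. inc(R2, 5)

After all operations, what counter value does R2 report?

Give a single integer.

Op 1: merge R2<->R3 -> R2=(0,0,0,0) R3=(0,0,0,0)
Op 2: merge R3<->R1 -> R3=(0,0,0,0) R1=(0,0,0,0)
Op 3: merge R2<->R1 -> R2=(0,0,0,0) R1=(0,0,0,0)
Op 4: inc R2 by 4 -> R2=(0,0,4,0) value=4
Op 5: inc R2 by 5 -> R2=(0,0,9,0) value=9
Op 6: merge R3<->R0 -> R3=(0,0,0,0) R0=(0,0,0,0)
Op 7: merge R3<->R2 -> R3=(0,0,9,0) R2=(0,0,9,0)
Op 8: merge R2<->R0 -> R2=(0,0,9,0) R0=(0,0,9,0)
Op 9: inc R2 by 4 -> R2=(0,0,13,0) value=13
Op 10: inc R0 by 4 -> R0=(4,0,9,0) value=13
Op 11: merge R3<->R2 -> R3=(0,0,13,0) R2=(0,0,13,0)
Op 12: inc R2 by 5 -> R2=(0,0,18,0) value=18

Answer: 18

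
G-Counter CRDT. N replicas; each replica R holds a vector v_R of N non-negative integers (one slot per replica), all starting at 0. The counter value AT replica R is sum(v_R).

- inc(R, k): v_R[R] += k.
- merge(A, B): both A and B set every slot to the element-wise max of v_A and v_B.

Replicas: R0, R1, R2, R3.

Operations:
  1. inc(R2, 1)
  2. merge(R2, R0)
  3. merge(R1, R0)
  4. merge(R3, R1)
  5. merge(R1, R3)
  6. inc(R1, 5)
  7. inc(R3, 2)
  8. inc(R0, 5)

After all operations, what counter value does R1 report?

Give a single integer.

Answer: 6

Derivation:
Op 1: inc R2 by 1 -> R2=(0,0,1,0) value=1
Op 2: merge R2<->R0 -> R2=(0,0,1,0) R0=(0,0,1,0)
Op 3: merge R1<->R0 -> R1=(0,0,1,0) R0=(0,0,1,0)
Op 4: merge R3<->R1 -> R3=(0,0,1,0) R1=(0,0,1,0)
Op 5: merge R1<->R3 -> R1=(0,0,1,0) R3=(0,0,1,0)
Op 6: inc R1 by 5 -> R1=(0,5,1,0) value=6
Op 7: inc R3 by 2 -> R3=(0,0,1,2) value=3
Op 8: inc R0 by 5 -> R0=(5,0,1,0) value=6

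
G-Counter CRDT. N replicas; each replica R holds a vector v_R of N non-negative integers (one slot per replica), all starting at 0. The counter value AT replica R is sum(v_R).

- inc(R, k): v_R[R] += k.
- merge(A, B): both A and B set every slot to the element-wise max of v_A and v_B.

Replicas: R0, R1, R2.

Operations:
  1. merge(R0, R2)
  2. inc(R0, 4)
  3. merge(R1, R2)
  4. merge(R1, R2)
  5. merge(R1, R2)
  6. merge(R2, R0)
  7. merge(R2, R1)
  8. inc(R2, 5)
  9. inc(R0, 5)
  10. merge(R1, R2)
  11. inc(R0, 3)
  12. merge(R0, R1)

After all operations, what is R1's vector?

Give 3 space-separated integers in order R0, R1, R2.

Op 1: merge R0<->R2 -> R0=(0,0,0) R2=(0,0,0)
Op 2: inc R0 by 4 -> R0=(4,0,0) value=4
Op 3: merge R1<->R2 -> R1=(0,0,0) R2=(0,0,0)
Op 4: merge R1<->R2 -> R1=(0,0,0) R2=(0,0,0)
Op 5: merge R1<->R2 -> R1=(0,0,0) R2=(0,0,0)
Op 6: merge R2<->R0 -> R2=(4,0,0) R0=(4,0,0)
Op 7: merge R2<->R1 -> R2=(4,0,0) R1=(4,0,0)
Op 8: inc R2 by 5 -> R2=(4,0,5) value=9
Op 9: inc R0 by 5 -> R0=(9,0,0) value=9
Op 10: merge R1<->R2 -> R1=(4,0,5) R2=(4,0,5)
Op 11: inc R0 by 3 -> R0=(12,0,0) value=12
Op 12: merge R0<->R1 -> R0=(12,0,5) R1=(12,0,5)

Answer: 12 0 5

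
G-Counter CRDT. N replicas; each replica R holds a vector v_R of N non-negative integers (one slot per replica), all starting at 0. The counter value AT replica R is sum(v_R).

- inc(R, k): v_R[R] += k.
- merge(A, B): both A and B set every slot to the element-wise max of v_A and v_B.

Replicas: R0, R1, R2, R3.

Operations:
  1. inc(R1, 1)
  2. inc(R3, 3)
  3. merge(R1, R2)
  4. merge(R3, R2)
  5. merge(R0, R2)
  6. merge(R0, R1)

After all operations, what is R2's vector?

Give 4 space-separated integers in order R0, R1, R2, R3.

Answer: 0 1 0 3

Derivation:
Op 1: inc R1 by 1 -> R1=(0,1,0,0) value=1
Op 2: inc R3 by 3 -> R3=(0,0,0,3) value=3
Op 3: merge R1<->R2 -> R1=(0,1,0,0) R2=(0,1,0,0)
Op 4: merge R3<->R2 -> R3=(0,1,0,3) R2=(0,1,0,3)
Op 5: merge R0<->R2 -> R0=(0,1,0,3) R2=(0,1,0,3)
Op 6: merge R0<->R1 -> R0=(0,1,0,3) R1=(0,1,0,3)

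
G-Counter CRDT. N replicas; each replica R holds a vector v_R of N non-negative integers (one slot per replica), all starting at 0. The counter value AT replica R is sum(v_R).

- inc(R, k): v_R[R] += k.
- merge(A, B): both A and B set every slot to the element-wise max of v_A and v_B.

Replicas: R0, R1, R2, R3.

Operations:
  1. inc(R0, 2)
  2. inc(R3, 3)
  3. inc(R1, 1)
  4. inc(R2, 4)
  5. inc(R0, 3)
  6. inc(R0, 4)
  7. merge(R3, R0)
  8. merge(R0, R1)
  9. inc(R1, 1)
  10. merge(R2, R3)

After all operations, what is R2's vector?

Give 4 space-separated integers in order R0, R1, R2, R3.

Op 1: inc R0 by 2 -> R0=(2,0,0,0) value=2
Op 2: inc R3 by 3 -> R3=(0,0,0,3) value=3
Op 3: inc R1 by 1 -> R1=(0,1,0,0) value=1
Op 4: inc R2 by 4 -> R2=(0,0,4,0) value=4
Op 5: inc R0 by 3 -> R0=(5,0,0,0) value=5
Op 6: inc R0 by 4 -> R0=(9,0,0,0) value=9
Op 7: merge R3<->R0 -> R3=(9,0,0,3) R0=(9,0,0,3)
Op 8: merge R0<->R1 -> R0=(9,1,0,3) R1=(9,1,0,3)
Op 9: inc R1 by 1 -> R1=(9,2,0,3) value=14
Op 10: merge R2<->R3 -> R2=(9,0,4,3) R3=(9,0,4,3)

Answer: 9 0 4 3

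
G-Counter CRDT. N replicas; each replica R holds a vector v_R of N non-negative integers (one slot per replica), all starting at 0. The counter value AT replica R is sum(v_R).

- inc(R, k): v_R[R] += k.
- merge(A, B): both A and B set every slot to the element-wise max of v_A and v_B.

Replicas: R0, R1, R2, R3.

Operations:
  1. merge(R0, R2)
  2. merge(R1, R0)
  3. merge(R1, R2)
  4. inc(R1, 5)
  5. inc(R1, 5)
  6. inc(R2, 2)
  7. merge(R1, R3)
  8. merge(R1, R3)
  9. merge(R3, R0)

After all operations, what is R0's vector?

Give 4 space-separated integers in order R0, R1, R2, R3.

Op 1: merge R0<->R2 -> R0=(0,0,0,0) R2=(0,0,0,0)
Op 2: merge R1<->R0 -> R1=(0,0,0,0) R0=(0,0,0,0)
Op 3: merge R1<->R2 -> R1=(0,0,0,0) R2=(0,0,0,0)
Op 4: inc R1 by 5 -> R1=(0,5,0,0) value=5
Op 5: inc R1 by 5 -> R1=(0,10,0,0) value=10
Op 6: inc R2 by 2 -> R2=(0,0,2,0) value=2
Op 7: merge R1<->R3 -> R1=(0,10,0,0) R3=(0,10,0,0)
Op 8: merge R1<->R3 -> R1=(0,10,0,0) R3=(0,10,0,0)
Op 9: merge R3<->R0 -> R3=(0,10,0,0) R0=(0,10,0,0)

Answer: 0 10 0 0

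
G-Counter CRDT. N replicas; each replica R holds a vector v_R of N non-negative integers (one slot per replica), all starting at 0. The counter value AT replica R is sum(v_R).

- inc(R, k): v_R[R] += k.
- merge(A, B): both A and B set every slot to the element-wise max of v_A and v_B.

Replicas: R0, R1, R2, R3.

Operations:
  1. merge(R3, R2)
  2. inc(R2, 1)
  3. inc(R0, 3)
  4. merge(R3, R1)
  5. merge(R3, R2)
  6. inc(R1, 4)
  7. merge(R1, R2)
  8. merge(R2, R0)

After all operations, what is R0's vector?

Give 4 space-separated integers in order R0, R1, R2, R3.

Op 1: merge R3<->R2 -> R3=(0,0,0,0) R2=(0,0,0,0)
Op 2: inc R2 by 1 -> R2=(0,0,1,0) value=1
Op 3: inc R0 by 3 -> R0=(3,0,0,0) value=3
Op 4: merge R3<->R1 -> R3=(0,0,0,0) R1=(0,0,0,0)
Op 5: merge R3<->R2 -> R3=(0,0,1,0) R2=(0,0,1,0)
Op 6: inc R1 by 4 -> R1=(0,4,0,0) value=4
Op 7: merge R1<->R2 -> R1=(0,4,1,0) R2=(0,4,1,0)
Op 8: merge R2<->R0 -> R2=(3,4,1,0) R0=(3,4,1,0)

Answer: 3 4 1 0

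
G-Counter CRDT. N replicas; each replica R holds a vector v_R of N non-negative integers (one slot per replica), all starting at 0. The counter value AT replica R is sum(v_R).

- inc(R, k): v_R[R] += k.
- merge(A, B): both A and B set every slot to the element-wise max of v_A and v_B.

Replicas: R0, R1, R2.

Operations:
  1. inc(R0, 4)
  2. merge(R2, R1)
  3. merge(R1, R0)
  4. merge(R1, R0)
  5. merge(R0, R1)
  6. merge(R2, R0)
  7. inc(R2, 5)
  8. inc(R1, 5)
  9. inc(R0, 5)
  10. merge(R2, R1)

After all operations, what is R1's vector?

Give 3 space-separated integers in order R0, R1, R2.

Answer: 4 5 5

Derivation:
Op 1: inc R0 by 4 -> R0=(4,0,0) value=4
Op 2: merge R2<->R1 -> R2=(0,0,0) R1=(0,0,0)
Op 3: merge R1<->R0 -> R1=(4,0,0) R0=(4,0,0)
Op 4: merge R1<->R0 -> R1=(4,0,0) R0=(4,0,0)
Op 5: merge R0<->R1 -> R0=(4,0,0) R1=(4,0,0)
Op 6: merge R2<->R0 -> R2=(4,0,0) R0=(4,0,0)
Op 7: inc R2 by 5 -> R2=(4,0,5) value=9
Op 8: inc R1 by 5 -> R1=(4,5,0) value=9
Op 9: inc R0 by 5 -> R0=(9,0,0) value=9
Op 10: merge R2<->R1 -> R2=(4,5,5) R1=(4,5,5)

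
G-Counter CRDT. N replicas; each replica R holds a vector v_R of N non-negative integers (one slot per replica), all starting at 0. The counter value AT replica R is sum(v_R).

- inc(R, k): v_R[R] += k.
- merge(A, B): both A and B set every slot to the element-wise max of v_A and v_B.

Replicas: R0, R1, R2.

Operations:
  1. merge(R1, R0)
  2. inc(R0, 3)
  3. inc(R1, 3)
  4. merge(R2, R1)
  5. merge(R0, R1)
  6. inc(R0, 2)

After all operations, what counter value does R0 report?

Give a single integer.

Answer: 8

Derivation:
Op 1: merge R1<->R0 -> R1=(0,0,0) R0=(0,0,0)
Op 2: inc R0 by 3 -> R0=(3,0,0) value=3
Op 3: inc R1 by 3 -> R1=(0,3,0) value=3
Op 4: merge R2<->R1 -> R2=(0,3,0) R1=(0,3,0)
Op 5: merge R0<->R1 -> R0=(3,3,0) R1=(3,3,0)
Op 6: inc R0 by 2 -> R0=(5,3,0) value=8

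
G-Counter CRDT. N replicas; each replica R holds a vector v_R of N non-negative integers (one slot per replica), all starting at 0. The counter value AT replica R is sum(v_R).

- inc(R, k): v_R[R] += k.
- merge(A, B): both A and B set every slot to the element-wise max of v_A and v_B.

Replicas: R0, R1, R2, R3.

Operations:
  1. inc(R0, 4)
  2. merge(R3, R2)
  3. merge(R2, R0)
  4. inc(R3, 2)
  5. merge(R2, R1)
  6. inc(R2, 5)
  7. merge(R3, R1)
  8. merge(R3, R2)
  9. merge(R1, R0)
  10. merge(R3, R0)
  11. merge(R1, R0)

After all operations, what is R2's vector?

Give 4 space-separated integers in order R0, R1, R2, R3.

Op 1: inc R0 by 4 -> R0=(4,0,0,0) value=4
Op 2: merge R3<->R2 -> R3=(0,0,0,0) R2=(0,0,0,0)
Op 3: merge R2<->R0 -> R2=(4,0,0,0) R0=(4,0,0,0)
Op 4: inc R3 by 2 -> R3=(0,0,0,2) value=2
Op 5: merge R2<->R1 -> R2=(4,0,0,0) R1=(4,0,0,0)
Op 6: inc R2 by 5 -> R2=(4,0,5,0) value=9
Op 7: merge R3<->R1 -> R3=(4,0,0,2) R1=(4,0,0,2)
Op 8: merge R3<->R2 -> R3=(4,0,5,2) R2=(4,0,5,2)
Op 9: merge R1<->R0 -> R1=(4,0,0,2) R0=(4,0,0,2)
Op 10: merge R3<->R0 -> R3=(4,0,5,2) R0=(4,0,5,2)
Op 11: merge R1<->R0 -> R1=(4,0,5,2) R0=(4,0,5,2)

Answer: 4 0 5 2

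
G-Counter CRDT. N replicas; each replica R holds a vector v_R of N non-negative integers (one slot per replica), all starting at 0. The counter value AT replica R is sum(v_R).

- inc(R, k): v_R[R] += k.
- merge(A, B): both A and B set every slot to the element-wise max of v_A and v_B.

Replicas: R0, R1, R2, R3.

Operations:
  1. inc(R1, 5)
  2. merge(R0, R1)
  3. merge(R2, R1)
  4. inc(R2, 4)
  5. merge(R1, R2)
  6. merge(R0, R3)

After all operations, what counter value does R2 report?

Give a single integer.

Op 1: inc R1 by 5 -> R1=(0,5,0,0) value=5
Op 2: merge R0<->R1 -> R0=(0,5,0,0) R1=(0,5,0,0)
Op 3: merge R2<->R1 -> R2=(0,5,0,0) R1=(0,5,0,0)
Op 4: inc R2 by 4 -> R2=(0,5,4,0) value=9
Op 5: merge R1<->R2 -> R1=(0,5,4,0) R2=(0,5,4,0)
Op 6: merge R0<->R3 -> R0=(0,5,0,0) R3=(0,5,0,0)

Answer: 9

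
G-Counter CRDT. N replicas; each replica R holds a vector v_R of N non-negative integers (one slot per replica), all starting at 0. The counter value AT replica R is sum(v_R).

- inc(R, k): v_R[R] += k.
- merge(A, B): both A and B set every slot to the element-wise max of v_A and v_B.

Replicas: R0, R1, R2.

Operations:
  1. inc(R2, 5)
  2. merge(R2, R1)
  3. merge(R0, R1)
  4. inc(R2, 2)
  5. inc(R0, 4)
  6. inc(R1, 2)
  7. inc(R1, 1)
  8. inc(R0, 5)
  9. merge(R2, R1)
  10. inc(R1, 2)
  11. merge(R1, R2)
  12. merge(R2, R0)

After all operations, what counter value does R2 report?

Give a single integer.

Answer: 21

Derivation:
Op 1: inc R2 by 5 -> R2=(0,0,5) value=5
Op 2: merge R2<->R1 -> R2=(0,0,5) R1=(0,0,5)
Op 3: merge R0<->R1 -> R0=(0,0,5) R1=(0,0,5)
Op 4: inc R2 by 2 -> R2=(0,0,7) value=7
Op 5: inc R0 by 4 -> R0=(4,0,5) value=9
Op 6: inc R1 by 2 -> R1=(0,2,5) value=7
Op 7: inc R1 by 1 -> R1=(0,3,5) value=8
Op 8: inc R0 by 5 -> R0=(9,0,5) value=14
Op 9: merge R2<->R1 -> R2=(0,3,7) R1=(0,3,7)
Op 10: inc R1 by 2 -> R1=(0,5,7) value=12
Op 11: merge R1<->R2 -> R1=(0,5,7) R2=(0,5,7)
Op 12: merge R2<->R0 -> R2=(9,5,7) R0=(9,5,7)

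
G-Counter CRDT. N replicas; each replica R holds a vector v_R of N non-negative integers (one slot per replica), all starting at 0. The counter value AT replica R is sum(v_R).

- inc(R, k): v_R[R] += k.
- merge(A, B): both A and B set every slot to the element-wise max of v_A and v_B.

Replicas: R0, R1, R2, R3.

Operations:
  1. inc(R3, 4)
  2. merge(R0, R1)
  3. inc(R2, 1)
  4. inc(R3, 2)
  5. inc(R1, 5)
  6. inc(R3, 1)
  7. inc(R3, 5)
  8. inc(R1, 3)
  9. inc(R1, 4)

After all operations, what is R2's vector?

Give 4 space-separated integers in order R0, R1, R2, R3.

Op 1: inc R3 by 4 -> R3=(0,0,0,4) value=4
Op 2: merge R0<->R1 -> R0=(0,0,0,0) R1=(0,0,0,0)
Op 3: inc R2 by 1 -> R2=(0,0,1,0) value=1
Op 4: inc R3 by 2 -> R3=(0,0,0,6) value=6
Op 5: inc R1 by 5 -> R1=(0,5,0,0) value=5
Op 6: inc R3 by 1 -> R3=(0,0,0,7) value=7
Op 7: inc R3 by 5 -> R3=(0,0,0,12) value=12
Op 8: inc R1 by 3 -> R1=(0,8,0,0) value=8
Op 9: inc R1 by 4 -> R1=(0,12,0,0) value=12

Answer: 0 0 1 0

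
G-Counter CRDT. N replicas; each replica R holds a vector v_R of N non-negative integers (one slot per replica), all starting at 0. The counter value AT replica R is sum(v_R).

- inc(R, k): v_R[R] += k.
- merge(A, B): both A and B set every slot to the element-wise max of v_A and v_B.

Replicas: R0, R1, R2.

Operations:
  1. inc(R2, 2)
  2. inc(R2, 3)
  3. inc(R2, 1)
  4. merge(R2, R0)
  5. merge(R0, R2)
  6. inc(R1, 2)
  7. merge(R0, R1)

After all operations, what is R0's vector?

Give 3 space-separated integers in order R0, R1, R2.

Answer: 0 2 6

Derivation:
Op 1: inc R2 by 2 -> R2=(0,0,2) value=2
Op 2: inc R2 by 3 -> R2=(0,0,5) value=5
Op 3: inc R2 by 1 -> R2=(0,0,6) value=6
Op 4: merge R2<->R0 -> R2=(0,0,6) R0=(0,0,6)
Op 5: merge R0<->R2 -> R0=(0,0,6) R2=(0,0,6)
Op 6: inc R1 by 2 -> R1=(0,2,0) value=2
Op 7: merge R0<->R1 -> R0=(0,2,6) R1=(0,2,6)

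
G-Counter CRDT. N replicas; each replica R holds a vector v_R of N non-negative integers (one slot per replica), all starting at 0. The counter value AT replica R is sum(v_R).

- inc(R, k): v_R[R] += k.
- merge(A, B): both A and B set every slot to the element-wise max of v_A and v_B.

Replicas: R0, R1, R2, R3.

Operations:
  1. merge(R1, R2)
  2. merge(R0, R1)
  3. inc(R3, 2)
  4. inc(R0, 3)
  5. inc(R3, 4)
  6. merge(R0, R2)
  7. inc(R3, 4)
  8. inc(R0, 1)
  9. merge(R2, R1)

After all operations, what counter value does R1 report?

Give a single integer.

Op 1: merge R1<->R2 -> R1=(0,0,0,0) R2=(0,0,0,0)
Op 2: merge R0<->R1 -> R0=(0,0,0,0) R1=(0,0,0,0)
Op 3: inc R3 by 2 -> R3=(0,0,0,2) value=2
Op 4: inc R0 by 3 -> R0=(3,0,0,0) value=3
Op 5: inc R3 by 4 -> R3=(0,0,0,6) value=6
Op 6: merge R0<->R2 -> R0=(3,0,0,0) R2=(3,0,0,0)
Op 7: inc R3 by 4 -> R3=(0,0,0,10) value=10
Op 8: inc R0 by 1 -> R0=(4,0,0,0) value=4
Op 9: merge R2<->R1 -> R2=(3,0,0,0) R1=(3,0,0,0)

Answer: 3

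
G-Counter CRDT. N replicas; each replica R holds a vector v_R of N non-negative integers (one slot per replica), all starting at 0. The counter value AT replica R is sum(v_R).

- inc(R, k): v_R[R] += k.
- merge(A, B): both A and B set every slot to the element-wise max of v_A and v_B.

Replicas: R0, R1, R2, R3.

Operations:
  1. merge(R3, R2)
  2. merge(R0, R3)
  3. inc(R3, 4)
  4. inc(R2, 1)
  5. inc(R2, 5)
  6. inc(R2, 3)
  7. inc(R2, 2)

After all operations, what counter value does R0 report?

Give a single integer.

Answer: 0

Derivation:
Op 1: merge R3<->R2 -> R3=(0,0,0,0) R2=(0,0,0,0)
Op 2: merge R0<->R3 -> R0=(0,0,0,0) R3=(0,0,0,0)
Op 3: inc R3 by 4 -> R3=(0,0,0,4) value=4
Op 4: inc R2 by 1 -> R2=(0,0,1,0) value=1
Op 5: inc R2 by 5 -> R2=(0,0,6,0) value=6
Op 6: inc R2 by 3 -> R2=(0,0,9,0) value=9
Op 7: inc R2 by 2 -> R2=(0,0,11,0) value=11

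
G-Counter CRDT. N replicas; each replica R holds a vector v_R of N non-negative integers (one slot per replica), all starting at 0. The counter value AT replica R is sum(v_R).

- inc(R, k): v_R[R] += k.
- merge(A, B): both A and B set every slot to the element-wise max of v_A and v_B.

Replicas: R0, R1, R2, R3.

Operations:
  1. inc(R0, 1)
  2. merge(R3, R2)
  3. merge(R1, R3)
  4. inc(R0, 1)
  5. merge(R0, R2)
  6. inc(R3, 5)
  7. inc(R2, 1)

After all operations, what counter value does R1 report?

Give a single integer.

Answer: 0

Derivation:
Op 1: inc R0 by 1 -> R0=(1,0,0,0) value=1
Op 2: merge R3<->R2 -> R3=(0,0,0,0) R2=(0,0,0,0)
Op 3: merge R1<->R3 -> R1=(0,0,0,0) R3=(0,0,0,0)
Op 4: inc R0 by 1 -> R0=(2,0,0,0) value=2
Op 5: merge R0<->R2 -> R0=(2,0,0,0) R2=(2,0,0,0)
Op 6: inc R3 by 5 -> R3=(0,0,0,5) value=5
Op 7: inc R2 by 1 -> R2=(2,0,1,0) value=3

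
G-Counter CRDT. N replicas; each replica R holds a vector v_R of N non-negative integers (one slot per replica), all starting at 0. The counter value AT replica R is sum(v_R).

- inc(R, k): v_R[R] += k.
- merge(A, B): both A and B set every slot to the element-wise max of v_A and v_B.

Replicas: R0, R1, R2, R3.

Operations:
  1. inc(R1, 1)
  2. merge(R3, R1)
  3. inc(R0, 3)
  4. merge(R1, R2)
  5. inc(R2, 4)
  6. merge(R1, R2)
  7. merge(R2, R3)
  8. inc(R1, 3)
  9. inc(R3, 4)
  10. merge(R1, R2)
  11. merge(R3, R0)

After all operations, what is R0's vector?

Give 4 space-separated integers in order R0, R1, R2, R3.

Op 1: inc R1 by 1 -> R1=(0,1,0,0) value=1
Op 2: merge R3<->R1 -> R3=(0,1,0,0) R1=(0,1,0,0)
Op 3: inc R0 by 3 -> R0=(3,0,0,0) value=3
Op 4: merge R1<->R2 -> R1=(0,1,0,0) R2=(0,1,0,0)
Op 5: inc R2 by 4 -> R2=(0,1,4,0) value=5
Op 6: merge R1<->R2 -> R1=(0,1,4,0) R2=(0,1,4,0)
Op 7: merge R2<->R3 -> R2=(0,1,4,0) R3=(0,1,4,0)
Op 8: inc R1 by 3 -> R1=(0,4,4,0) value=8
Op 9: inc R3 by 4 -> R3=(0,1,4,4) value=9
Op 10: merge R1<->R2 -> R1=(0,4,4,0) R2=(0,4,4,0)
Op 11: merge R3<->R0 -> R3=(3,1,4,4) R0=(3,1,4,4)

Answer: 3 1 4 4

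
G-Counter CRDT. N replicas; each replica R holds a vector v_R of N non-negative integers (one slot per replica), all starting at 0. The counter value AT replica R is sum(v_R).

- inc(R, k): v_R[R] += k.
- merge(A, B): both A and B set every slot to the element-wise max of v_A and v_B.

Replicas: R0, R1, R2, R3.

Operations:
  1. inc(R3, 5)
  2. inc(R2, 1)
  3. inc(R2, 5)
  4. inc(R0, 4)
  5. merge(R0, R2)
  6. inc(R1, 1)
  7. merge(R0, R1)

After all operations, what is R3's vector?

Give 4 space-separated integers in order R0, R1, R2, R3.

Op 1: inc R3 by 5 -> R3=(0,0,0,5) value=5
Op 2: inc R2 by 1 -> R2=(0,0,1,0) value=1
Op 3: inc R2 by 5 -> R2=(0,0,6,0) value=6
Op 4: inc R0 by 4 -> R0=(4,0,0,0) value=4
Op 5: merge R0<->R2 -> R0=(4,0,6,0) R2=(4,0,6,0)
Op 6: inc R1 by 1 -> R1=(0,1,0,0) value=1
Op 7: merge R0<->R1 -> R0=(4,1,6,0) R1=(4,1,6,0)

Answer: 0 0 0 5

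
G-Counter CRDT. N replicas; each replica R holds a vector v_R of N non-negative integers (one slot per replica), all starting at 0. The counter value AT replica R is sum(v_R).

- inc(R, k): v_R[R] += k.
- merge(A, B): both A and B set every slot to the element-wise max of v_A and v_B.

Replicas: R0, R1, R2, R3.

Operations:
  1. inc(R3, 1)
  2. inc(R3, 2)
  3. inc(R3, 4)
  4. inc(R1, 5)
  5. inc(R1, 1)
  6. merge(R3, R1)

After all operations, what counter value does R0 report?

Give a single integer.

Op 1: inc R3 by 1 -> R3=(0,0,0,1) value=1
Op 2: inc R3 by 2 -> R3=(0,0,0,3) value=3
Op 3: inc R3 by 4 -> R3=(0,0,0,7) value=7
Op 4: inc R1 by 5 -> R1=(0,5,0,0) value=5
Op 5: inc R1 by 1 -> R1=(0,6,0,0) value=6
Op 6: merge R3<->R1 -> R3=(0,6,0,7) R1=(0,6,0,7)

Answer: 0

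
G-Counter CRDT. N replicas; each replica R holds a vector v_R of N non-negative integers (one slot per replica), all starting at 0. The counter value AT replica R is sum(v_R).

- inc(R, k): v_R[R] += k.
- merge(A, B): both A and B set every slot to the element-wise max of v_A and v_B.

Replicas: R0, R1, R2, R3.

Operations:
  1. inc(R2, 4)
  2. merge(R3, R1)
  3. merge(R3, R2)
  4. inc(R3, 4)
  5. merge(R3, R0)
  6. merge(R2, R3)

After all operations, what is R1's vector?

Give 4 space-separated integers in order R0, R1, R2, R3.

Answer: 0 0 0 0

Derivation:
Op 1: inc R2 by 4 -> R2=(0,0,4,0) value=4
Op 2: merge R3<->R1 -> R3=(0,0,0,0) R1=(0,0,0,0)
Op 3: merge R3<->R2 -> R3=(0,0,4,0) R2=(0,0,4,0)
Op 4: inc R3 by 4 -> R3=(0,0,4,4) value=8
Op 5: merge R3<->R0 -> R3=(0,0,4,4) R0=(0,0,4,4)
Op 6: merge R2<->R3 -> R2=(0,0,4,4) R3=(0,0,4,4)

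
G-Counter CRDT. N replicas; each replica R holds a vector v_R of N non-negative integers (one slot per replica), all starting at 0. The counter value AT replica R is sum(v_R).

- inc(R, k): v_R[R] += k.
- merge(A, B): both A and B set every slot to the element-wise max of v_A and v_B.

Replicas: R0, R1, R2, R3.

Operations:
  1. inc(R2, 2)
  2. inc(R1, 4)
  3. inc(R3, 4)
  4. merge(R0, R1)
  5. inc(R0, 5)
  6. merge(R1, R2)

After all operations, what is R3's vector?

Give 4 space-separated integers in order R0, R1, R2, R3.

Answer: 0 0 0 4

Derivation:
Op 1: inc R2 by 2 -> R2=(0,0,2,0) value=2
Op 2: inc R1 by 4 -> R1=(0,4,0,0) value=4
Op 3: inc R3 by 4 -> R3=(0,0,0,4) value=4
Op 4: merge R0<->R1 -> R0=(0,4,0,0) R1=(0,4,0,0)
Op 5: inc R0 by 5 -> R0=(5,4,0,0) value=9
Op 6: merge R1<->R2 -> R1=(0,4,2,0) R2=(0,4,2,0)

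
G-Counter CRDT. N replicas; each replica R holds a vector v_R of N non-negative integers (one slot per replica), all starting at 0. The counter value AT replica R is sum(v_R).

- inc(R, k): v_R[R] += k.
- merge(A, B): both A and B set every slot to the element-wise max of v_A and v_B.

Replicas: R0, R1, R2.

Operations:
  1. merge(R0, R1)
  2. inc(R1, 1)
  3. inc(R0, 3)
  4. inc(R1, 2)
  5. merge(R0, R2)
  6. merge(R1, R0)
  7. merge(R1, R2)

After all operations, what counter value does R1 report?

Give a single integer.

Op 1: merge R0<->R1 -> R0=(0,0,0) R1=(0,0,0)
Op 2: inc R1 by 1 -> R1=(0,1,0) value=1
Op 3: inc R0 by 3 -> R0=(3,0,0) value=3
Op 4: inc R1 by 2 -> R1=(0,3,0) value=3
Op 5: merge R0<->R2 -> R0=(3,0,0) R2=(3,0,0)
Op 6: merge R1<->R0 -> R1=(3,3,0) R0=(3,3,0)
Op 7: merge R1<->R2 -> R1=(3,3,0) R2=(3,3,0)

Answer: 6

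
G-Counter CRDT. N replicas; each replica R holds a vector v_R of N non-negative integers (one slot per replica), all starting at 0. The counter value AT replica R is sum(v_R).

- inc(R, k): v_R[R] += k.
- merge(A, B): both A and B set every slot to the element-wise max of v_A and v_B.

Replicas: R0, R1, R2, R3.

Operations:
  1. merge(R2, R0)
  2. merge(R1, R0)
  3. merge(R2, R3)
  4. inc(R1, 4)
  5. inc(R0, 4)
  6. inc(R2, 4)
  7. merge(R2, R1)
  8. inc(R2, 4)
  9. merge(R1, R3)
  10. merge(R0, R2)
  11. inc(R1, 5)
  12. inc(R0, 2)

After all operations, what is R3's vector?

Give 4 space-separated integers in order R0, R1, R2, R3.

Op 1: merge R2<->R0 -> R2=(0,0,0,0) R0=(0,0,0,0)
Op 2: merge R1<->R0 -> R1=(0,0,0,0) R0=(0,0,0,0)
Op 3: merge R2<->R3 -> R2=(0,0,0,0) R3=(0,0,0,0)
Op 4: inc R1 by 4 -> R1=(0,4,0,0) value=4
Op 5: inc R0 by 4 -> R0=(4,0,0,0) value=4
Op 6: inc R2 by 4 -> R2=(0,0,4,0) value=4
Op 7: merge R2<->R1 -> R2=(0,4,4,0) R1=(0,4,4,0)
Op 8: inc R2 by 4 -> R2=(0,4,8,0) value=12
Op 9: merge R1<->R3 -> R1=(0,4,4,0) R3=(0,4,4,0)
Op 10: merge R0<->R2 -> R0=(4,4,8,0) R2=(4,4,8,0)
Op 11: inc R1 by 5 -> R1=(0,9,4,0) value=13
Op 12: inc R0 by 2 -> R0=(6,4,8,0) value=18

Answer: 0 4 4 0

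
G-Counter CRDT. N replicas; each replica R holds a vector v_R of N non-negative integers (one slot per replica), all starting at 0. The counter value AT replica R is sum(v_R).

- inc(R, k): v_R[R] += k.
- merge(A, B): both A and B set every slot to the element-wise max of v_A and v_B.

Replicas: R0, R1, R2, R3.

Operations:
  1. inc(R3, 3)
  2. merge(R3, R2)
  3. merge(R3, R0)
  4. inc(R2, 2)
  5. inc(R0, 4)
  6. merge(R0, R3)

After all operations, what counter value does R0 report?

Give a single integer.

Answer: 7

Derivation:
Op 1: inc R3 by 3 -> R3=(0,0,0,3) value=3
Op 2: merge R3<->R2 -> R3=(0,0,0,3) R2=(0,0,0,3)
Op 3: merge R3<->R0 -> R3=(0,0,0,3) R0=(0,0,0,3)
Op 4: inc R2 by 2 -> R2=(0,0,2,3) value=5
Op 5: inc R0 by 4 -> R0=(4,0,0,3) value=7
Op 6: merge R0<->R3 -> R0=(4,0,0,3) R3=(4,0,0,3)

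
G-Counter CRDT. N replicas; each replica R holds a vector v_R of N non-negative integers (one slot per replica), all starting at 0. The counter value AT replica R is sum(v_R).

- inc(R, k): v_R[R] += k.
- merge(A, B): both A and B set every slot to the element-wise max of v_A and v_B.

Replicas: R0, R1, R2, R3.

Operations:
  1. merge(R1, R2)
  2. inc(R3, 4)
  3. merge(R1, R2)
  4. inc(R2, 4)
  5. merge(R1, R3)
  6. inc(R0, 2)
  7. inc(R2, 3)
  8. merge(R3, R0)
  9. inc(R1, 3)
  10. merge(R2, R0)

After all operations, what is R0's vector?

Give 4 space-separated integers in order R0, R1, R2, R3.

Answer: 2 0 7 4

Derivation:
Op 1: merge R1<->R2 -> R1=(0,0,0,0) R2=(0,0,0,0)
Op 2: inc R3 by 4 -> R3=(0,0,0,4) value=4
Op 3: merge R1<->R2 -> R1=(0,0,0,0) R2=(0,0,0,0)
Op 4: inc R2 by 4 -> R2=(0,0,4,0) value=4
Op 5: merge R1<->R3 -> R1=(0,0,0,4) R3=(0,0,0,4)
Op 6: inc R0 by 2 -> R0=(2,0,0,0) value=2
Op 7: inc R2 by 3 -> R2=(0,0,7,0) value=7
Op 8: merge R3<->R0 -> R3=(2,0,0,4) R0=(2,0,0,4)
Op 9: inc R1 by 3 -> R1=(0,3,0,4) value=7
Op 10: merge R2<->R0 -> R2=(2,0,7,4) R0=(2,0,7,4)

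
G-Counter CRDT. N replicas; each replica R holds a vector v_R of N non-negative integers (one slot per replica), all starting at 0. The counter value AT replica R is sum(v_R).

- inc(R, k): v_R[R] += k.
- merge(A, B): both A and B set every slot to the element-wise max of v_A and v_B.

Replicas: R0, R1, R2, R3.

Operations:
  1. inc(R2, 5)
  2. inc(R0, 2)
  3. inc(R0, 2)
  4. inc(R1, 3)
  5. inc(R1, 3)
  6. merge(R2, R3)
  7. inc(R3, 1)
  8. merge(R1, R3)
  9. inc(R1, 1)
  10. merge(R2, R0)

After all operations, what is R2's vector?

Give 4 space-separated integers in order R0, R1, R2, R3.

Op 1: inc R2 by 5 -> R2=(0,0,5,0) value=5
Op 2: inc R0 by 2 -> R0=(2,0,0,0) value=2
Op 3: inc R0 by 2 -> R0=(4,0,0,0) value=4
Op 4: inc R1 by 3 -> R1=(0,3,0,0) value=3
Op 5: inc R1 by 3 -> R1=(0,6,0,0) value=6
Op 6: merge R2<->R3 -> R2=(0,0,5,0) R3=(0,0,5,0)
Op 7: inc R3 by 1 -> R3=(0,0,5,1) value=6
Op 8: merge R1<->R3 -> R1=(0,6,5,1) R3=(0,6,5,1)
Op 9: inc R1 by 1 -> R1=(0,7,5,1) value=13
Op 10: merge R2<->R0 -> R2=(4,0,5,0) R0=(4,0,5,0)

Answer: 4 0 5 0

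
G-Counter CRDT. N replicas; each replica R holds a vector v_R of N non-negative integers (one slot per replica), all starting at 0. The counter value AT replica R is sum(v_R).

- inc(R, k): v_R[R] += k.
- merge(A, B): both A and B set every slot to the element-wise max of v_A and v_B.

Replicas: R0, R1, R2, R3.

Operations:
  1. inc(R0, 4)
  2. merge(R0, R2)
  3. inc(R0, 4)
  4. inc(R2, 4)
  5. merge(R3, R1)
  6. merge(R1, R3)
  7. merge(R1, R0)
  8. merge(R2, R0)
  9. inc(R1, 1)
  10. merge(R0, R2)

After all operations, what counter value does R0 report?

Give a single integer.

Answer: 12

Derivation:
Op 1: inc R0 by 4 -> R0=(4,0,0,0) value=4
Op 2: merge R0<->R2 -> R0=(4,0,0,0) R2=(4,0,0,0)
Op 3: inc R0 by 4 -> R0=(8,0,0,0) value=8
Op 4: inc R2 by 4 -> R2=(4,0,4,0) value=8
Op 5: merge R3<->R1 -> R3=(0,0,0,0) R1=(0,0,0,0)
Op 6: merge R1<->R3 -> R1=(0,0,0,0) R3=(0,0,0,0)
Op 7: merge R1<->R0 -> R1=(8,0,0,0) R0=(8,0,0,0)
Op 8: merge R2<->R0 -> R2=(8,0,4,0) R0=(8,0,4,0)
Op 9: inc R1 by 1 -> R1=(8,1,0,0) value=9
Op 10: merge R0<->R2 -> R0=(8,0,4,0) R2=(8,0,4,0)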